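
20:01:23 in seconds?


72083 seconds

Hours: 20 × 3600 = 72000
Minutes: 1 × 60 = 60
Seconds: 23
Total = 72000 + 60 + 23 = 72083


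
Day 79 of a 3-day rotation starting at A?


Shift A

Shifts: A, B, C
Start: A (index 0)
Day 79: (0 + 79 - 1) mod 3
= 78 mod 3
= 0
Index 0 → shift A


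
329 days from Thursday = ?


Start: Thursday (index 3)
(3 + 329) mod 7
= 332 mod 7
= 3
Index 3 → Thursday

Thursday


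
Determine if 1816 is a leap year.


Rules: divisible by 4 AND (not by 100 OR by 400)
1816 ÷ 4 = 454 exactly → divisible by 4
1816 ÷ 100 = 18 remainder 16 → not divisible by 100
Divisible by 4 but not by 100 → leap year

Yes


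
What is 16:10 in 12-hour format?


4:10 PM

Hour: 16
16 - 12 = 4 → PM


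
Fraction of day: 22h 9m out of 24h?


Total minutes: 22×60 + 9 = 1329
Day = 24×60 = 1440 minutes
Fraction = 1329/1440 ≈ 0.9229
As a percentage: 1329/1440 × 100 ≈ 92.29%

0.9229 (92.29%)


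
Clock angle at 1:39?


Hour hand = 1×30 + 39×0.5 = 49.5°
Minute hand = 39×6 = 234°
Difference = |49.5 - 234| = 184.5°
Since > 180°: 360 - 184.5 = 175.5°

175.5°


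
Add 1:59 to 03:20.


05:19

Start: 200 minutes from midnight
Add: 119 minutes
Total: 319 minutes
Hours: 319 ÷ 60 = 5 remainder 19


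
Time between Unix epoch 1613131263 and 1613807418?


676155 seconds (187.8 hours / 7.83 days)

Difference = 1613807418 - 1613131263 = 676155 seconds
In hours: 676155 / 3600 ≈ 187.8
In days: 676155 / 86400 ≈ 7.83


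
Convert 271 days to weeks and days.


Weeks: 271 ÷ 7 = 38 remainder 5

38 weeks 5 days


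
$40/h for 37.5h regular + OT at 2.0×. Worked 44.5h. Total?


$2060.00

Regular: 37.5h × $40 = $1500.00
Overtime: 44.5 - 37.5 = 7.0h
OT pay: 7.0h × $40 × 2.0 = $560.00
Total = $1500.00 + $560.00 = $2060.00


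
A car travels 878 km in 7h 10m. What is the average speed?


122.5 km/h

Distance: 878 km
Time: 7h 10m = 430 min = 430/60 = 43/6 hours
Speed = 878 ÷ (43/6) = 878 × 6 / 43 = 5268/43 ≈ 122.5 km/h


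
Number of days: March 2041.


Month: March (month 3)
March has 31 days

31 days


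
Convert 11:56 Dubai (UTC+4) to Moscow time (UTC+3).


Time difference = UTC+3 - UTC+4 = -1 hours
New hour = (11 -1) mod 24
= 10 mod 24 = 10
Minutes unchanged → 10:56

10:56


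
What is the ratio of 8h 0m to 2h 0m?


4:1 (4.00)

Duration 1: 480 minutes
Duration 2: 120 minutes
Ratio = 480:120
GCD = 120
Simplified = 4:1
As a decimal: 4/1 = 4.00


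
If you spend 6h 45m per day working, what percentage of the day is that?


28.1%

Time: 405 minutes
Day: 1440 minutes
Percentage = (405/1440) × 100 ≈ 28.1%


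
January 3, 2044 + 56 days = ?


Start: January 3, 2044
Add 56 days
January 3 → February 1: 31 - 3 + 1 = 29 days (56 - 29 = 27 left)
February 1 + 27 = February 28, 2044

February 28, 2044


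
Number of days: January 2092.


Month: January (month 1)
January has 31 days

31 days


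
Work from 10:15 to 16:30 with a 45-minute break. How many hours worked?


5h 30m (330 minutes)

Total time = (16×60+30) - (10×60+15)
= 990 - 615 = 375 min
Minus break: 375 - 45 = 330 min
= 5h 30m


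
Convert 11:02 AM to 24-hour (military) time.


11:02

Input: 11:02 AM
AM hour stays: 11


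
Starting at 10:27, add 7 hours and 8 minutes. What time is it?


17:35

Start: 627 minutes from midnight
Add: 428 minutes
Total: 1055 minutes
Hours: 1055 ÷ 60 = 17 remainder 35


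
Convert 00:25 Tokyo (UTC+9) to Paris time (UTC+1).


16:25 (previous day)

Time difference = UTC+1 - UTC+9 = -8 hours
New hour = (0 -8) mod 24
= -8 mod 24 = 16
Minutes unchanged → 16:25; -8 < 0 → previous day


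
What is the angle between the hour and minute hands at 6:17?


Hour hand = 6×30 + 17×0.5 = 188.5°
Minute hand = 17×6 = 102°
Difference = |188.5 - 102| = 86.5°

86.5°


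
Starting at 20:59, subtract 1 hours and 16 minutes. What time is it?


Start: 1259 minutes from midnight
Subtract: 76 minutes
Remaining: 1259 - 76 = 1183
Hours: 19, Minutes: 43

19:43


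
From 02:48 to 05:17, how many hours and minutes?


End time in minutes: 5×60 + 17 = 317
Start time in minutes: 2×60 + 48 = 168
Difference = 317 - 168 = 149 minutes
= 2 hours 29 minutes

2h 29m


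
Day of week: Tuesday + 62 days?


Monday

Start: Tuesday (index 1)
(1 + 62) mod 7
= 63 mod 7
= 0
Index 0 → Monday


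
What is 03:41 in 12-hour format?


3:41 AM

Hour: 3
3 < 12 → AM


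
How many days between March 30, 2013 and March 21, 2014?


356 days

From March 30, 2013 to March 21, 2014
Rest of March 2013: 31 - 30 = 1
Full months: April 30, May 31, June 30, July 31, August 31, September 30, October 31, November 30, December 31, January 31, February 2014 28
Days into March 2014: 21
Total = 1 + 30 + 31 + 30 + 31 + 31 + 30 + 31 + 30 + 31 + 31 + 28 + 21 = 356 days


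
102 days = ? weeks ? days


Weeks: 102 ÷ 7 = 14 remainder 4

14 weeks 4 days


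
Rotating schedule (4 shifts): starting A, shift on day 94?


Shifts: A, B, C, D
Start: A (index 0)
Day 94: (0 + 94 - 1) mod 4
= 93 mod 4
= 1
Index 1 → shift B

Shift B


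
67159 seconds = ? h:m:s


Hours: 67159 ÷ 3600 = 18 remainder 2359
Minutes: 2359 ÷ 60 = 39 remainder 19
Seconds: 19

18h 39m 19s


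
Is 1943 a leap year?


Rules: divisible by 4 AND (not by 100 OR by 400)
1943 ÷ 4 = 485 remainder 3 → not divisible by 4
Not divisible by 4 → not a leap year

No


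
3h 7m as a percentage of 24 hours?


Total minutes: 3×60 + 7 = 187
Day = 24×60 = 1440 minutes
Fraction = 187/1440 ≈ 0.1299
As a percentage: 187/1440 × 100 ≈ 12.99%

0.1299 (12.99%)


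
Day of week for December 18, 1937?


Saturday

Zeller's congruence:
q=18, m=12, k=37, j=19
h = (18 + ⌊13×13/5⌋ + 37 + ⌊37/4⌋ + ⌊19/4⌋ - 2×19) mod 7
= (18 + 33 + 37 + 9 + 4 - 38) mod 7
= 63 mod 7 = 0
h=0 → Saturday


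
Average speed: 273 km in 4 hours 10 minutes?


Distance: 273 km
Time: 4h 10m = 250 min = 250/60 = 25/6 hours
Speed = 273 ÷ (25/6) = 273 × 6 / 25 = 1638/25 ≈ 65.5 km/h

65.5 km/h


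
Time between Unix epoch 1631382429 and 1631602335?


Difference = 1631602335 - 1631382429 = 219906 seconds
In hours: 219906 / 3600 ≈ 61.1
In days: 219906 / 86400 ≈ 2.55

219906 seconds (61.1 hours / 2.55 days)


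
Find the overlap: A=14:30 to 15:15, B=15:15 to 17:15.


0 minutes

Meeting A: 870-915 (in minutes from midnight)
Meeting B: 915-1035
Overlap start = max(870, 915) = 915
Overlap end = min(915, 1035) = 915
Overlap = max(0, 915 - 915) = 0 min


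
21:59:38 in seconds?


79178 seconds

Hours: 21 × 3600 = 75600
Minutes: 59 × 60 = 3540
Seconds: 38
Total = 75600 + 3540 + 38 = 79178


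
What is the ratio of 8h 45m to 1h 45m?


5:1 (5.00)

Duration 1: 525 minutes
Duration 2: 105 minutes
Ratio = 525:105
GCD = 105
Simplified = 5:1
As a decimal: 5/1 = 5.00


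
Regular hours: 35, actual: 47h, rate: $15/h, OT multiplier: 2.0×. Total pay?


$885.00

Regular: 35h × $15 = $525.00
Overtime: 47 - 35 = 12h
OT pay: 12h × $15 × 2.0 = $360.00
Total = $525.00 + $360.00 = $885.00


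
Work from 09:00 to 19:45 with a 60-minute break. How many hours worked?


9h 45m (585 minutes)

Total time = (19×60+45) - (9×60+0)
= 1185 - 540 = 645 min
Minus break: 645 - 60 = 585 min
= 9h 45m


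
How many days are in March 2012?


Month: March (month 3)
March has 31 days

31 days


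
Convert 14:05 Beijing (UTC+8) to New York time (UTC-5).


Time difference = UTC-5 - UTC+8 = -13 hours
New hour = (14 -13) mod 24
= 1 mod 24 = 1
Minutes unchanged → 01:05

01:05


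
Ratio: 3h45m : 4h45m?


15:19 (0.79)

Duration 1: 225 minutes
Duration 2: 285 minutes
Ratio = 225:285
GCD = 15
Simplified = 15:19
As a decimal: 15/19 ≈ 0.79


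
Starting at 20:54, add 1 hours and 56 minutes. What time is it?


22:50

Start: 1254 minutes from midnight
Add: 116 minutes
Total: 1370 minutes
Hours: 1370 ÷ 60 = 22 remainder 50


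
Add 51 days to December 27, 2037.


Start: December 27, 2037
Add 51 days
December 27 → January 1: 31 - 27 + 1 = 5 days (51 - 5 = 46 left)
January 1 → February 1: 31 - 1 + 1 = 31 days (46 - 31 = 15 left)
February 1 + 15 = February 16, 2038

February 16, 2038


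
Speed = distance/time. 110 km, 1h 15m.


88.0 km/h

Distance: 110 km
Time: 1h 15m = 75 min = 75/60 = 5/4 hours
Speed = 110 ÷ (5/4) = 110 × 4 / 5 = 440/5 = 88.0 km/h


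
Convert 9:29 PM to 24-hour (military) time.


21:29

Input: 9:29 PM
PM: 9 + 12 = 21


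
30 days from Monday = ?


Wednesday

Start: Monday (index 0)
(0 + 30) mod 7
= 30 mod 7
= 2
Index 2 → Wednesday


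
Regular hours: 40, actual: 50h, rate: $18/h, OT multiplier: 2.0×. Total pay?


Regular: 40h × $18 = $720.00
Overtime: 50 - 40 = 10h
OT pay: 10h × $18 × 2.0 = $360.00
Total = $720.00 + $360.00 = $1080.00

$1080.00


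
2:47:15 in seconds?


10035 seconds

Hours: 2 × 3600 = 7200
Minutes: 47 × 60 = 2820
Seconds: 15
Total = 7200 + 2820 + 15 = 10035


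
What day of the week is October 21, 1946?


Monday

Zeller's congruence:
q=21, m=10, k=46, j=19
h = (21 + ⌊13×11/5⌋ + 46 + ⌊46/4⌋ + ⌊19/4⌋ - 2×19) mod 7
= (21 + 28 + 46 + 11 + 4 - 38) mod 7
= 72 mod 7 = 2
h=2 → Monday


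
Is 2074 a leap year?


Rules: divisible by 4 AND (not by 100 OR by 400)
2074 ÷ 4 = 518 remainder 2 → not divisible by 4
Not divisible by 4 → not a leap year

No


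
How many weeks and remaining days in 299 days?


Weeks: 299 ÷ 7 = 42 remainder 5

42 weeks 5 days


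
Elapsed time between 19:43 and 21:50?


2h 7m

End time in minutes: 21×60 + 50 = 1310
Start time in minutes: 19×60 + 43 = 1183
Difference = 1310 - 1183 = 127 minutes
= 2 hours 7 minutes


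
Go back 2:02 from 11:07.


09:05

Start: 667 minutes from midnight
Subtract: 122 minutes
Remaining: 667 - 122 = 545
Hours: 9, Minutes: 5


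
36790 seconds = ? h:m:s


Hours: 36790 ÷ 3600 = 10 remainder 790
Minutes: 790 ÷ 60 = 13 remainder 10
Seconds: 10

10h 13m 10s


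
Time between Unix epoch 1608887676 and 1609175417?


Difference = 1609175417 - 1608887676 = 287741 seconds
In hours: 287741 / 3600 ≈ 79.9
In days: 287741 / 86400 ≈ 3.33

287741 seconds (79.9 hours / 3.33 days)


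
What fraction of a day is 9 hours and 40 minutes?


0.4028 (40.28%)

Total minutes: 9×60 + 40 = 580
Day = 24×60 = 1440 minutes
Fraction = 580/1440 ≈ 0.4028
As a percentage: 580/1440 × 100 ≈ 40.28%


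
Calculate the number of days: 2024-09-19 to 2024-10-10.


21 days

From September 19, 2024 to October 10, 2024
Rest of September 2024: 30 - 19 = 11
Days into October 2024: 10
Total = 11 + 10 = 21 days


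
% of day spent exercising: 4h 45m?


19.8%

Time: 285 minutes
Day: 1440 minutes
Percentage = (285/1440) × 100 ≈ 19.8%


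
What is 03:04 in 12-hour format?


Hour: 3
3 < 12 → AM

3:04 AM


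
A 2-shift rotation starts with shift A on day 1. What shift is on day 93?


Shifts: A, B
Start: A (index 0)
Day 93: (0 + 93 - 1) mod 2
= 92 mod 2
= 0
Index 0 → shift A

Shift A


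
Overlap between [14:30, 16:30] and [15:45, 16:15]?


30 minutes

Meeting A: 870-990 (in minutes from midnight)
Meeting B: 945-975
Overlap start = max(870, 945) = 945
Overlap end = min(990, 975) = 975
Overlap = max(0, 975 - 945) = 30 min


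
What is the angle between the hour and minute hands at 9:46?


17.0°

Hour hand = 9×30 + 46×0.5 = 293.0°
Minute hand = 46×6 = 276°
Difference = |293.0 - 276| = 17.0°


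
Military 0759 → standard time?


7:59 AM

Hour: 7
7 < 12 → AM


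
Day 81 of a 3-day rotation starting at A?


Shifts: A, B, C
Start: A (index 0)
Day 81: (0 + 81 - 1) mod 3
= 80 mod 3
= 2
Index 2 → shift C

Shift C


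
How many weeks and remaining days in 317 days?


Weeks: 317 ÷ 7 = 45 remainder 2

45 weeks 2 days


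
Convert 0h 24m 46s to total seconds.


1486 seconds

Hours: 0 × 3600 = 0
Minutes: 24 × 60 = 1440
Seconds: 46
Total = 0 + 1440 + 46 = 1486


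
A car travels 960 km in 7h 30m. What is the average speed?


128.0 km/h

Distance: 960 km
Time: 7h 30m = 450 min = 450/60 = 15/2 hours
Speed = 960 ÷ (15/2) = 960 × 2 / 15 = 1920/15 = 128.0 km/h


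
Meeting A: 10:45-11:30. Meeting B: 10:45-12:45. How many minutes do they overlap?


Meeting A: 645-690 (in minutes from midnight)
Meeting B: 645-765
Overlap start = max(645, 645) = 645
Overlap end = min(690, 765) = 690
Overlap = max(0, 690 - 645) = 45 min

45 minutes


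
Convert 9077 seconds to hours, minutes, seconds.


Hours: 9077 ÷ 3600 = 2 remainder 1877
Minutes: 1877 ÷ 60 = 31 remainder 17
Seconds: 17

2h 31m 17s


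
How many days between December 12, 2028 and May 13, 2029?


152 days

From December 12, 2028 to May 13, 2029
Rest of December 2028: 31 - 12 = 19
Full months: January 31, February 2029 28, March 31, April 30
Days into May 2029: 13
Total = 19 + 31 + 28 + 31 + 30 + 13 = 152 days


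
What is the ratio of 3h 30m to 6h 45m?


14:27 (0.52)

Duration 1: 210 minutes
Duration 2: 405 minutes
Ratio = 210:405
GCD = 15
Simplified = 14:27
As a decimal: 14/27 ≈ 0.52


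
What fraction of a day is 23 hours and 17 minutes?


0.9701 (97.01%)

Total minutes: 23×60 + 17 = 1397
Day = 24×60 = 1440 minutes
Fraction = 1397/1440 ≈ 0.9701
As a percentage: 1397/1440 × 100 ≈ 97.01%


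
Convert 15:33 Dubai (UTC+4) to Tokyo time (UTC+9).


Time difference = UTC+9 - UTC+4 = +5 hours
New hour = (15 + 5) mod 24
= 20 mod 24 = 20
Minutes unchanged → 20:33

20:33


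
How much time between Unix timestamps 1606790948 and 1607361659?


Difference = 1607361659 - 1606790948 = 570711 seconds
In hours: 570711 / 3600 ≈ 158.5
In days: 570711 / 86400 ≈ 6.61

570711 seconds (158.5 hours / 6.61 days)


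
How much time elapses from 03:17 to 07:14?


3h 57m

End time in minutes: 7×60 + 14 = 434
Start time in minutes: 3×60 + 17 = 197
Difference = 434 - 197 = 237 minutes
= 3 hours 57 minutes


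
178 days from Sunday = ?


Start: Sunday (index 6)
(6 + 178) mod 7
= 184 mod 7
= 2
Index 2 → Wednesday

Wednesday


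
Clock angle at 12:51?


79.5°

Hour hand (12 ≡ 0 on the dial): 0×30 + 51×0.5 = 25.5°
Minute hand = 51×6 = 306°
Difference = |25.5 - 306| = 280.5°
Since > 180°: 360 - 280.5 = 79.5°


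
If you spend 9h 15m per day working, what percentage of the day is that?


Time: 555 minutes
Day: 1440 minutes
Percentage = (555/1440) × 100 ≈ 38.5%

38.5%


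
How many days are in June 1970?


Month: June (month 6)
June has 30 days

30 days


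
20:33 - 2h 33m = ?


18:00

Start: 1233 minutes from midnight
Subtract: 153 minutes
Remaining: 1233 - 153 = 1080
Hours: 18, Minutes: 0


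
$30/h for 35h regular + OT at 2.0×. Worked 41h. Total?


$1410.00

Regular: 35h × $30 = $1050.00
Overtime: 41 - 35 = 6h
OT pay: 6h × $30 × 2.0 = $360.00
Total = $1050.00 + $360.00 = $1410.00


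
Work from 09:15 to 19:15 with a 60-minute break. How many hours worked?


Total time = (19×60+15) - (9×60+15)
= 1155 - 555 = 600 min
Minus break: 600 - 60 = 540 min
= 9h 0m

9h 0m (540 minutes)


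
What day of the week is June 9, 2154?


Sunday

Zeller's congruence:
q=9, m=6, k=54, j=21
h = (9 + ⌊13×7/5⌋ + 54 + ⌊54/4⌋ + ⌊21/4⌋ - 2×21) mod 7
= (9 + 18 + 54 + 13 + 5 - 42) mod 7
= 57 mod 7 = 1
h=1 → Sunday


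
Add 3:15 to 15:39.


18:54

Start: 939 minutes from midnight
Add: 195 minutes
Total: 1134 minutes
Hours: 1134 ÷ 60 = 18 remainder 54


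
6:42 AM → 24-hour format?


06:42

Input: 6:42 AM
AM hour stays: 6


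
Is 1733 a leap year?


Rules: divisible by 4 AND (not by 100 OR by 400)
1733 ÷ 4 = 433 remainder 1 → not divisible by 4
Not divisible by 4 → not a leap year

No


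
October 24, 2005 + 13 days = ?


November 6, 2005

Start: October 24, 2005
Add 13 days
October 24 → November 1: 31 - 24 + 1 = 8 days (13 - 8 = 5 left)
November 1 + 5 = November 6, 2005


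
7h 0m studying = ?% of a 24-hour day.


29.2%

Time: 420 minutes
Day: 1440 minutes
Percentage = (420/1440) × 100 ≈ 29.2%


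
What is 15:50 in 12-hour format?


Hour: 15
15 - 12 = 3 → PM

3:50 PM


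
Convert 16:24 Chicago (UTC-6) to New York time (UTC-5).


17:24

Time difference = UTC-5 - UTC-6 = +1 hours
New hour = (16 + 1) mod 24
= 17 mod 24 = 17
Minutes unchanged → 17:24


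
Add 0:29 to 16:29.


16:58

Start: 989 minutes from midnight
Add: 29 minutes
Total: 1018 minutes
Hours: 1018 ÷ 60 = 16 remainder 58


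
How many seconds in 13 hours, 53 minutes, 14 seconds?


Hours: 13 × 3600 = 46800
Minutes: 53 × 60 = 3180
Seconds: 14
Total = 46800 + 3180 + 14 = 49994

49994 seconds


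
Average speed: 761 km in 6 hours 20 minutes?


120.2 km/h

Distance: 761 km
Time: 6h 20m = 380 min = 380/60 = 19/3 hours
Speed = 761 ÷ (19/3) = 761 × 3 / 19 = 2283/19 ≈ 120.2 km/h


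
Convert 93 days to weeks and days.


Weeks: 93 ÷ 7 = 13 remainder 2

13 weeks 2 days


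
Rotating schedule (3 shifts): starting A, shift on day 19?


Shift A

Shifts: A, B, C
Start: A (index 0)
Day 19: (0 + 19 - 1) mod 3
= 18 mod 3
= 0
Index 0 → shift A


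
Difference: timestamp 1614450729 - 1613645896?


804833 seconds (223.6 hours / 9.32 days)

Difference = 1614450729 - 1613645896 = 804833 seconds
In hours: 804833 / 3600 ≈ 223.6
In days: 804833 / 86400 ≈ 9.32


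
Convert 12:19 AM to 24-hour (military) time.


00:19

Input: 12:19 AM
12 AM → 00 (midnight)


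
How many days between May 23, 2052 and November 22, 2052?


From May 23, 2052 to November 22, 2052
Rest of May 2052: 31 - 23 = 8
Full months: June 30, July 31, August 31, September 30, October 31
Days into November 2052: 22
Total = 8 + 30 + 31 + 31 + 30 + 31 + 22 = 183 days

183 days


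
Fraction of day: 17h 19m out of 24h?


0.7215 (72.15%)

Total minutes: 17×60 + 19 = 1039
Day = 24×60 = 1440 minutes
Fraction = 1039/1440 ≈ 0.7215
As a percentage: 1039/1440 × 100 ≈ 72.15%


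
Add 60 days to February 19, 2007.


April 20, 2007

Start: February 19, 2007
Add 60 days
February 19 → March 1: 28 - 19 + 1 = 10 days (60 - 10 = 50 left)
March 1 → April 1: 31 - 1 + 1 = 31 days (50 - 31 = 19 left)
April 1 + 19 = April 20, 2007


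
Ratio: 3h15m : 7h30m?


13:30 (0.43)

Duration 1: 195 minutes
Duration 2: 450 minutes
Ratio = 195:450
GCD = 15
Simplified = 13:30
As a decimal: 13/30 ≈ 0.43


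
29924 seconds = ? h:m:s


8h 18m 44s

Hours: 29924 ÷ 3600 = 8 remainder 1124
Minutes: 1124 ÷ 60 = 18 remainder 44
Seconds: 44


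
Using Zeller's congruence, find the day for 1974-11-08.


Zeller's congruence:
q=8, m=11, k=74, j=19
h = (8 + ⌊13×12/5⌋ + 74 + ⌊74/4⌋ + ⌊19/4⌋ - 2×19) mod 7
= (8 + 31 + 74 + 18 + 4 - 38) mod 7
= 97 mod 7 = 6
h=6 → Friday

Friday


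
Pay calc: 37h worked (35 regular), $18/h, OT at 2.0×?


$702.00

Regular: 35h × $18 = $630.00
Overtime: 37 - 35 = 2h
OT pay: 2h × $18 × 2.0 = $72.00
Total = $630.00 + $72.00 = $702.00


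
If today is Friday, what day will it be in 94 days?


Start: Friday (index 4)
(4 + 94) mod 7
= 98 mod 7
= 0
Index 0 → Monday

Monday


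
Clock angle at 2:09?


Hour hand = 2×30 + 9×0.5 = 64.5°
Minute hand = 9×6 = 54°
Difference = |64.5 - 54| = 10.5°

10.5°


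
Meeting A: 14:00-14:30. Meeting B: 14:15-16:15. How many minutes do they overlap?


Meeting A: 840-870 (in minutes from midnight)
Meeting B: 855-975
Overlap start = max(840, 855) = 855
Overlap end = min(870, 975) = 870
Overlap = max(0, 870 - 855) = 15 min

15 minutes


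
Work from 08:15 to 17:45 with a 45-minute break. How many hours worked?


Total time = (17×60+45) - (8×60+15)
= 1065 - 495 = 570 min
Minus break: 570 - 45 = 525 min
= 8h 45m

8h 45m (525 minutes)


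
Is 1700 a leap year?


No

Rules: divisible by 4 AND (not by 100 OR by 400)
1700 ÷ 4 = 425 exactly → divisible by 4
1700 ÷ 100 = 17 exactly → divisible by 100
1700 ÷ 400 = 4 remainder 100 → not divisible by 400
Divisible by 100 but not by 400 → not a leap year


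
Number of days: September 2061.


30 days

Month: September (month 9)
September has 30 days


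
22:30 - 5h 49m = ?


Start: 1350 minutes from midnight
Subtract: 349 minutes
Remaining: 1350 - 349 = 1001
Hours: 16, Minutes: 41

16:41


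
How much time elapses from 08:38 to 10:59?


End time in minutes: 10×60 + 59 = 659
Start time in minutes: 8×60 + 38 = 518
Difference = 659 - 518 = 141 minutes
= 2 hours 21 minutes

2h 21m


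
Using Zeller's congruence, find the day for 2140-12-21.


Zeller's congruence:
q=21, m=12, k=40, j=21
h = (21 + ⌊13×13/5⌋ + 40 + ⌊40/4⌋ + ⌊21/4⌋ - 2×21) mod 7
= (21 + 33 + 40 + 10 + 5 - 42) mod 7
= 67 mod 7 = 4
h=4 → Wednesday

Wednesday


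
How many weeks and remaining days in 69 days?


Weeks: 69 ÷ 7 = 9 remainder 6

9 weeks 6 days


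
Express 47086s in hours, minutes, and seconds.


Hours: 47086 ÷ 3600 = 13 remainder 286
Minutes: 286 ÷ 60 = 4 remainder 46
Seconds: 46

13h 4m 46s


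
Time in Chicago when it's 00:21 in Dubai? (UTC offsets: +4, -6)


14:21 (previous day)

Time difference = UTC-6 - UTC+4 = -10 hours
New hour = (0 -10) mod 24
= -10 mod 24 = 14
Minutes unchanged → 14:21; -10 < 0 → previous day


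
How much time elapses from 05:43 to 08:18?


End time in minutes: 8×60 + 18 = 498
Start time in minutes: 5×60 + 43 = 343
Difference = 498 - 343 = 155 minutes
= 2 hours 35 minutes

2h 35m


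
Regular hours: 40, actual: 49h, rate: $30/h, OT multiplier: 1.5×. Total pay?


$1605.00

Regular: 40h × $30 = $1200.00
Overtime: 49 - 40 = 9h
OT pay: 9h × $30 × 1.5 = $405.00
Total = $1200.00 + $405.00 = $1605.00


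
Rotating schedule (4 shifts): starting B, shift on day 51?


Shift D

Shifts: A, B, C, D
Start: B (index 1)
Day 51: (1 + 51 - 1) mod 4
= 51 mod 4
= 3
Index 3 → shift D


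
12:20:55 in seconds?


44455 seconds

Hours: 12 × 3600 = 43200
Minutes: 20 × 60 = 1200
Seconds: 55
Total = 43200 + 1200 + 55 = 44455


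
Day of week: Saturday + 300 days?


Friday

Start: Saturday (index 5)
(5 + 300) mod 7
= 305 mod 7
= 4
Index 4 → Friday


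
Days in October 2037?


31 days

Month: October (month 10)
October has 31 days


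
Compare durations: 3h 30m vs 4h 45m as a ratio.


14:19 (0.74)

Duration 1: 210 minutes
Duration 2: 285 minutes
Ratio = 210:285
GCD = 15
Simplified = 14:19
As a decimal: 14/19 ≈ 0.74


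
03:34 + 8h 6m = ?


Start: 214 minutes from midnight
Add: 486 minutes
Total: 700 minutes
Hours: 700 ÷ 60 = 11 remainder 40

11:40


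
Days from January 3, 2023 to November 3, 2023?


From January 3, 2023 to November 3, 2023
Rest of January 2023: 31 - 3 = 28
Full months: February 2023 28, March 31, April 30, May 31, June 30, July 31, August 31, September 30, October 31
Days into November 2023: 3
Total = 28 + 28 + 31 + 30 + 31 + 30 + 31 + 31 + 30 + 31 + 3 = 304 days

304 days


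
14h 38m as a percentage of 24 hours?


0.6097 (60.97%)

Total minutes: 14×60 + 38 = 878
Day = 24×60 = 1440 minutes
Fraction = 878/1440 ≈ 0.6097
As a percentage: 878/1440 × 100 ≈ 60.97%


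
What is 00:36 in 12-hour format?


12:36 AM

Hour: 0
0 → 12 AM (midnight)


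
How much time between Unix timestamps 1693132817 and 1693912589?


779772 seconds (216.6 hours / 9.03 days)

Difference = 1693912589 - 1693132817 = 779772 seconds
In hours: 779772 / 3600 ≈ 216.6
In days: 779772 / 86400 ≈ 9.03


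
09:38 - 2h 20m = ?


07:18

Start: 578 minutes from midnight
Subtract: 140 minutes
Remaining: 578 - 140 = 438
Hours: 7, Minutes: 18


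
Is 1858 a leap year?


No

Rules: divisible by 4 AND (not by 100 OR by 400)
1858 ÷ 4 = 464 remainder 2 → not divisible by 4
Not divisible by 4 → not a leap year


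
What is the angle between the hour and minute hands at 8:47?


18.5°

Hour hand = 8×30 + 47×0.5 = 263.5°
Minute hand = 47×6 = 282°
Difference = |263.5 - 282| = 18.5°


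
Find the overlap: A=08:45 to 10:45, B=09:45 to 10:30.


45 minutes

Meeting A: 525-645 (in minutes from midnight)
Meeting B: 585-630
Overlap start = max(525, 585) = 585
Overlap end = min(645, 630) = 630
Overlap = max(0, 630 - 585) = 45 min


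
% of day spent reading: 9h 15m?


38.5%

Time: 555 minutes
Day: 1440 minutes
Percentage = (555/1440) × 100 ≈ 38.5%


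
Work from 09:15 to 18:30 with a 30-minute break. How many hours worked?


Total time = (18×60+30) - (9×60+15)
= 1110 - 555 = 555 min
Minus break: 555 - 30 = 525 min
= 8h 45m

8h 45m (525 minutes)


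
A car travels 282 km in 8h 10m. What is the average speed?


Distance: 282 km
Time: 8h 10m = 490 min = 490/60 = 49/6 hours
Speed = 282 ÷ (49/6) = 282 × 6 / 49 = 1692/49 ≈ 34.5 km/h

34.5 km/h


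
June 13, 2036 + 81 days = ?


Start: June 13, 2036
Add 81 days
June 13 → July 1: 30 - 13 + 1 = 18 days (81 - 18 = 63 left)
July 1 → August 1: 31 - 1 + 1 = 31 days (63 - 31 = 32 left)
August 1 → September 1: 31 - 1 + 1 = 31 days (32 - 31 = 1 left)
September 1 + 1 = September 2, 2036

September 2, 2036


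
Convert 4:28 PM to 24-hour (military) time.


16:28

Input: 4:28 PM
PM: 4 + 12 = 16


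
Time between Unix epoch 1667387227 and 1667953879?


Difference = 1667953879 - 1667387227 = 566652 seconds
In hours: 566652 / 3600 ≈ 157.4
In days: 566652 / 86400 ≈ 6.56

566652 seconds (157.4 hours / 6.56 days)


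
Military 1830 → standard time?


Hour: 18
18 - 12 = 6 → PM

6:30 PM


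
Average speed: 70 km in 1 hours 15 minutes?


Distance: 70 km
Time: 1h 15m = 75 min = 75/60 = 5/4 hours
Speed = 70 ÷ (5/4) = 70 × 4 / 5 = 280/5 = 56.0 km/h

56.0 km/h


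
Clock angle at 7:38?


Hour hand = 7×30 + 38×0.5 = 229.0°
Minute hand = 38×6 = 228°
Difference = |229.0 - 228| = 1.0°

1.0°


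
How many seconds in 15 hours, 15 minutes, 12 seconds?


54912 seconds

Hours: 15 × 3600 = 54000
Minutes: 15 × 60 = 900
Seconds: 12
Total = 54000 + 900 + 12 = 54912


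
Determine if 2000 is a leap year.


Yes

Rules: divisible by 4 AND (not by 100 OR by 400)
2000 ÷ 4 = 500 exactly → divisible by 4
2000 ÷ 100 = 20 exactly → divisible by 100
2000 ÷ 400 = 5 exactly → divisible by 400
Divisible by 400 → leap year


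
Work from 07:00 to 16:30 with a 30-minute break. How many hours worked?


9h 0m (540 minutes)

Total time = (16×60+30) - (7×60+0)
= 990 - 420 = 570 min
Minus break: 570 - 30 = 540 min
= 9h 0m


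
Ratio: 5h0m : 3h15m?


20:13 (1.54)

Duration 1: 300 minutes
Duration 2: 195 minutes
Ratio = 300:195
GCD = 15
Simplified = 20:13
As a decimal: 20/13 ≈ 1.54


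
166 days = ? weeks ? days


23 weeks 5 days

Weeks: 166 ÷ 7 = 23 remainder 5


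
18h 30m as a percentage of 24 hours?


Total minutes: 18×60 + 30 = 1110
Day = 24×60 = 1440 minutes
Fraction = 1110/1440 ≈ 0.7708
As a percentage: 1110/1440 × 100 ≈ 77.08%

0.7708 (77.08%)


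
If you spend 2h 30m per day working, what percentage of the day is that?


Time: 150 minutes
Day: 1440 minutes
Percentage = (150/1440) × 100 ≈ 10.4%

10.4%


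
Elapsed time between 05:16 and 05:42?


0h 26m

End time in minutes: 5×60 + 42 = 342
Start time in minutes: 5×60 + 16 = 316
Difference = 342 - 316 = 26 minutes
= 0 hours 26 minutes


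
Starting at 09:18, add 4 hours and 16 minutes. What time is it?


13:34

Start: 558 minutes from midnight
Add: 256 minutes
Total: 814 minutes
Hours: 814 ÷ 60 = 13 remainder 34


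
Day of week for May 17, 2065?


Zeller's congruence:
q=17, m=5, k=65, j=20
h = (17 + ⌊13×6/5⌋ + 65 + ⌊65/4⌋ + ⌊20/4⌋ - 2×20) mod 7
= (17 + 15 + 65 + 16 + 5 - 40) mod 7
= 78 mod 7 = 1
h=1 → Sunday

Sunday


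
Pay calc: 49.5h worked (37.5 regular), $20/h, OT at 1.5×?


$1110.00

Regular: 37.5h × $20 = $750.00
Overtime: 49.5 - 37.5 = 12.0h
OT pay: 12.0h × $20 × 1.5 = $360.00
Total = $750.00 + $360.00 = $1110.00


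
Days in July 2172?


31 days

Month: July (month 7)
July has 31 days


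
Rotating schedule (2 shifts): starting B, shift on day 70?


Shift A

Shifts: A, B
Start: B (index 1)
Day 70: (1 + 70 - 1) mod 2
= 70 mod 2
= 0
Index 0 → shift A


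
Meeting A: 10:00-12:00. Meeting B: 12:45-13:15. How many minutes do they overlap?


Meeting A: 600-720 (in minutes from midnight)
Meeting B: 765-795
Overlap start = max(600, 765) = 765
Overlap end = min(720, 795) = 720
Overlap = max(0, 720 - 765) = 0 min

0 minutes


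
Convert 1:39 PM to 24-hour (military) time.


13:39

Input: 1:39 PM
PM: 1 + 12 = 13


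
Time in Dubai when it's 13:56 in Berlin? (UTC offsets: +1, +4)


Time difference = UTC+4 - UTC+1 = +3 hours
New hour = (13 + 3) mod 24
= 16 mod 24 = 16
Minutes unchanged → 16:56

16:56


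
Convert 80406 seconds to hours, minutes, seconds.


Hours: 80406 ÷ 3600 = 22 remainder 1206
Minutes: 1206 ÷ 60 = 20 remainder 6
Seconds: 6

22h 20m 6s


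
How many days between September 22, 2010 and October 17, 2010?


From September 22, 2010 to October 17, 2010
Rest of September 2010: 30 - 22 = 8
Days into October 2010: 17
Total = 8 + 17 = 25 days

25 days


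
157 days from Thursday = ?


Sunday

Start: Thursday (index 3)
(3 + 157) mod 7
= 160 mod 7
= 6
Index 6 → Sunday


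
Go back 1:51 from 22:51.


Start: 1371 minutes from midnight
Subtract: 111 minutes
Remaining: 1371 - 111 = 1260
Hours: 21, Minutes: 0

21:00


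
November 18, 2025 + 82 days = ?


Start: November 18, 2025
Add 82 days
November 18 → December 1: 30 - 18 + 1 = 13 days (82 - 13 = 69 left)
December 1 → January 1: 31 - 1 + 1 = 31 days (69 - 31 = 38 left)
January 1 → February 1: 31 - 1 + 1 = 31 days (38 - 31 = 7 left)
February 1 + 7 = February 8, 2026

February 8, 2026


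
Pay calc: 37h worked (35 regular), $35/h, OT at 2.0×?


Regular: 35h × $35 = $1225.00
Overtime: 37 - 35 = 2h
OT pay: 2h × $35 × 2.0 = $140.00
Total = $1225.00 + $140.00 = $1365.00

$1365.00


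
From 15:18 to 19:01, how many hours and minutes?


3h 43m

End time in minutes: 19×60 + 1 = 1141
Start time in minutes: 15×60 + 18 = 918
Difference = 1141 - 918 = 223 minutes
= 3 hours 43 minutes


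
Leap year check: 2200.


No

Rules: divisible by 4 AND (not by 100 OR by 400)
2200 ÷ 4 = 550 exactly → divisible by 4
2200 ÷ 100 = 22 exactly → divisible by 100
2200 ÷ 400 = 5 remainder 200 → not divisible by 400
Divisible by 100 but not by 400 → not a leap year


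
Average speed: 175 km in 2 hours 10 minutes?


80.8 km/h

Distance: 175 km
Time: 2h 10m = 130 min = 130/60 = 13/6 hours
Speed = 175 ÷ (13/6) = 175 × 6 / 13 = 1050/13 ≈ 80.8 km/h


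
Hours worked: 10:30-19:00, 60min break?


7h 30m (450 minutes)

Total time = (19×60+0) - (10×60+30)
= 1140 - 630 = 510 min
Minus break: 510 - 60 = 450 min
= 7h 30m


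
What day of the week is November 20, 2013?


Zeller's congruence:
q=20, m=11, k=13, j=20
h = (20 + ⌊13×12/5⌋ + 13 + ⌊13/4⌋ + ⌊20/4⌋ - 2×20) mod 7
= (20 + 31 + 13 + 3 + 5 - 40) mod 7
= 32 mod 7 = 4
h=4 → Wednesday

Wednesday


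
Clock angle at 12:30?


Hour hand (12 ≡ 0 on the dial): 0×30 + 30×0.5 = 15.0°
Minute hand = 30×6 = 180°
Difference = |15.0 - 180| = 165.0°

165.0°


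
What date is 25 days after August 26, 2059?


September 20, 2059

Start: August 26, 2059
Add 25 days
August 26 → September 1: 31 - 26 + 1 = 6 days (25 - 6 = 19 left)
September 1 + 19 = September 20, 2059


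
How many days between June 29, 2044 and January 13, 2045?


198 days

From June 29, 2044 to January 13, 2045
Rest of June 2044: 30 - 29 = 1
Full months: July 31, August 31, September 30, October 31, November 30, December 31
Days into January 2045: 13
Total = 1 + 31 + 31 + 30 + 31 + 30 + 31 + 13 = 198 days


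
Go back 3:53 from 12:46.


Start: 766 minutes from midnight
Subtract: 233 minutes
Remaining: 766 - 233 = 533
Hours: 8, Minutes: 53

08:53


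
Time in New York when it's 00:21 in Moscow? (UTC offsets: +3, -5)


Time difference = UTC-5 - UTC+3 = -8 hours
New hour = (0 -8) mod 24
= -8 mod 24 = 16
Minutes unchanged → 16:21; -8 < 0 → previous day

16:21 (previous day)


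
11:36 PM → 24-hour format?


23:36

Input: 11:36 PM
PM: 11 + 12 = 23


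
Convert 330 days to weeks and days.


47 weeks 1 days

Weeks: 330 ÷ 7 = 47 remainder 1


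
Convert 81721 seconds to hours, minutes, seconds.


22h 42m 1s

Hours: 81721 ÷ 3600 = 22 remainder 2521
Minutes: 2521 ÷ 60 = 42 remainder 1
Seconds: 1


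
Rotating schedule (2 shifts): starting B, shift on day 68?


Shift A

Shifts: A, B
Start: B (index 1)
Day 68: (1 + 68 - 1) mod 2
= 68 mod 2
= 0
Index 0 → shift A


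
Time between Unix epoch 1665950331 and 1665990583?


Difference = 1665990583 - 1665950331 = 40252 seconds
In hours: 40252 / 3600 ≈ 11.2
In days: 40252 / 86400 ≈ 0.47

40252 seconds (11.2 hours / 0.47 days)


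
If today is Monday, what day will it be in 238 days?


Monday

Start: Monday (index 0)
(0 + 238) mod 7
= 238 mod 7
= 0
Index 0 → Monday


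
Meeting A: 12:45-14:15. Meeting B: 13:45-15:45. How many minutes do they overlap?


Meeting A: 765-855 (in minutes from midnight)
Meeting B: 825-945
Overlap start = max(765, 825) = 825
Overlap end = min(855, 945) = 855
Overlap = max(0, 855 - 825) = 30 min

30 minutes


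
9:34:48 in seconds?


Hours: 9 × 3600 = 32400
Minutes: 34 × 60 = 2040
Seconds: 48
Total = 32400 + 2040 + 48 = 34488

34488 seconds


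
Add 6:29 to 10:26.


16:55

Start: 626 minutes from midnight
Add: 389 minutes
Total: 1015 minutes
Hours: 1015 ÷ 60 = 16 remainder 55


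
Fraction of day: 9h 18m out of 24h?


0.3875 (38.75%)

Total minutes: 9×60 + 18 = 558
Day = 24×60 = 1440 minutes
Fraction = 558/1440 = 0.3875
As a percentage: 558/1440 × 100 = 38.75%


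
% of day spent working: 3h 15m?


13.5%

Time: 195 minutes
Day: 1440 minutes
Percentage = (195/1440) × 100 ≈ 13.5%


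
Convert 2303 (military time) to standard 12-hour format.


Hour: 23
23 - 12 = 11 → PM

11:03 PM


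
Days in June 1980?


Month: June (month 6)
June has 30 days

30 days


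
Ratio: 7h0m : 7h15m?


28:29 (0.97)

Duration 1: 420 minutes
Duration 2: 435 minutes
Ratio = 420:435
GCD = 15
Simplified = 28:29
As a decimal: 28/29 ≈ 0.97


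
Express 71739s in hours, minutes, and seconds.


19h 55m 39s

Hours: 71739 ÷ 3600 = 19 remainder 3339
Minutes: 3339 ÷ 60 = 55 remainder 39
Seconds: 39


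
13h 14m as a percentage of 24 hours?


0.5514 (55.14%)

Total minutes: 13×60 + 14 = 794
Day = 24×60 = 1440 minutes
Fraction = 794/1440 ≈ 0.5514
As a percentage: 794/1440 × 100 ≈ 55.14%


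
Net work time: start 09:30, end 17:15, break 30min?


Total time = (17×60+15) - (9×60+30)
= 1035 - 570 = 465 min
Minus break: 465 - 30 = 435 min
= 7h 15m

7h 15m (435 minutes)


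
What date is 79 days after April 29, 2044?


July 17, 2044

Start: April 29, 2044
Add 79 days
April 29 → May 1: 30 - 29 + 1 = 2 days (79 - 2 = 77 left)
May 1 → June 1: 31 - 1 + 1 = 31 days (77 - 31 = 46 left)
June 1 → July 1: 30 - 1 + 1 = 30 days (46 - 30 = 16 left)
July 1 + 16 = July 17, 2044


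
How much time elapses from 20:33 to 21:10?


End time in minutes: 21×60 + 10 = 1270
Start time in minutes: 20×60 + 33 = 1233
Difference = 1270 - 1233 = 37 minutes
= 0 hours 37 minutes

0h 37m


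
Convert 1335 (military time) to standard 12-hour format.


Hour: 13
13 - 12 = 1 → PM

1:35 PM


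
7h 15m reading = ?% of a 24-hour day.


Time: 435 minutes
Day: 1440 minutes
Percentage = (435/1440) × 100 ≈ 30.2%

30.2%


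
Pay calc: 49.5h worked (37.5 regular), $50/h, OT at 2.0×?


$3075.00

Regular: 37.5h × $50 = $1875.00
Overtime: 49.5 - 37.5 = 12.0h
OT pay: 12.0h × $50 × 2.0 = $1200.00
Total = $1875.00 + $1200.00 = $3075.00


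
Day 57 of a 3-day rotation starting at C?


Shifts: A, B, C
Start: C (index 2)
Day 57: (2 + 57 - 1) mod 3
= 58 mod 3
= 1
Index 1 → shift B

Shift B


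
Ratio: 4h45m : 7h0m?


19:28 (0.68)

Duration 1: 285 minutes
Duration 2: 420 minutes
Ratio = 285:420
GCD = 15
Simplified = 19:28
As a decimal: 19/28 ≈ 0.68


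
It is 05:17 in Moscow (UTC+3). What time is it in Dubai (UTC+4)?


06:17

Time difference = UTC+4 - UTC+3 = +1 hours
New hour = (5 + 1) mod 24
= 6 mod 24 = 6
Minutes unchanged → 06:17


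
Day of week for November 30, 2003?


Sunday

Zeller's congruence:
q=30, m=11, k=3, j=20
h = (30 + ⌊13×12/5⌋ + 3 + ⌊3/4⌋ + ⌊20/4⌋ - 2×20) mod 7
= (30 + 31 + 3 + 0 + 5 - 40) mod 7
= 29 mod 7 = 1
h=1 → Sunday


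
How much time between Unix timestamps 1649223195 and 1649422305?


Difference = 1649422305 - 1649223195 = 199110 seconds
In hours: 199110 / 3600 ≈ 55.3
In days: 199110 / 86400 ≈ 2.30

199110 seconds (55.3 hours / 2.30 days)


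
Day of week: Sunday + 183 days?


Monday

Start: Sunday (index 6)
(6 + 183) mod 7
= 189 mod 7
= 0
Index 0 → Monday


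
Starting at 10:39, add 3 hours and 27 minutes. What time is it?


14:06

Start: 639 minutes from midnight
Add: 207 minutes
Total: 846 minutes
Hours: 846 ÷ 60 = 14 remainder 6


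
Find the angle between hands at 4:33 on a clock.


Hour hand = 4×30 + 33×0.5 = 136.5°
Minute hand = 33×6 = 198°
Difference = |136.5 - 198| = 61.5°

61.5°


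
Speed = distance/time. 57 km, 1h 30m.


38.0 km/h

Distance: 57 km
Time: 1h 30m = 90 min = 90/60 = 3/2 hours
Speed = 57 ÷ (3/2) = 57 × 2 / 3 = 114/3 = 38.0 km/h


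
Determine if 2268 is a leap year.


Yes

Rules: divisible by 4 AND (not by 100 OR by 400)
2268 ÷ 4 = 567 exactly → divisible by 4
2268 ÷ 100 = 22 remainder 68 → not divisible by 100
Divisible by 4 but not by 100 → leap year


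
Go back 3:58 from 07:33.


03:35

Start: 453 minutes from midnight
Subtract: 238 minutes
Remaining: 453 - 238 = 215
Hours: 3, Minutes: 35


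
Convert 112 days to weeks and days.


16 weeks 0 days

Weeks: 112 ÷ 7 = 16 remainder 0


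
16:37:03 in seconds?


Hours: 16 × 3600 = 57600
Minutes: 37 × 60 = 2220
Seconds: 3
Total = 57600 + 2220 + 3 = 59823

59823 seconds


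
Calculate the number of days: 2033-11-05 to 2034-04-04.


150 days

From November 5, 2033 to April 4, 2034
Rest of November 2033: 30 - 5 = 25
Full months: December 31, January 31, February 2034 28, March 31
Days into April 2034: 4
Total = 25 + 31 + 31 + 28 + 31 + 4 = 150 days


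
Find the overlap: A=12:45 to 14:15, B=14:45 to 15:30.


0 minutes

Meeting A: 765-855 (in minutes from midnight)
Meeting B: 885-930
Overlap start = max(765, 885) = 885
Overlap end = min(855, 930) = 855
Overlap = max(0, 855 - 885) = 0 min


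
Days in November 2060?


30 days

Month: November (month 11)
November has 30 days


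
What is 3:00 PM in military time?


15:00

Input: 3:00 PM
PM: 3 + 12 = 15


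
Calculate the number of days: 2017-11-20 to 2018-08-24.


From November 20, 2017 to August 24, 2018
Rest of November 2017: 30 - 20 = 10
Full months: December 31, January 31, February 2018 28, March 31, April 30, May 31, June 30, July 31
Days into August 2018: 24
Total = 10 + 31 + 31 + 28 + 31 + 30 + 31 + 30 + 31 + 24 = 277 days

277 days


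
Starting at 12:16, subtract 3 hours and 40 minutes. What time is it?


Start: 736 minutes from midnight
Subtract: 220 minutes
Remaining: 736 - 220 = 516
Hours: 8, Minutes: 36

08:36


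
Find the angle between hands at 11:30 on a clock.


Hour hand = 11×30 + 30×0.5 = 345.0°
Minute hand = 30×6 = 180°
Difference = |345.0 - 180| = 165.0°

165.0°
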